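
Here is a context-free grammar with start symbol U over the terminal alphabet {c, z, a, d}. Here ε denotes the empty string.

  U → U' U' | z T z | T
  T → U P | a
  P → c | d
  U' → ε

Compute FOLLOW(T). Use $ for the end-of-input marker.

{$, c, d, z}

FIRST(P) = {c, d}
FIRST(U') = {ε}
FIRST(U) = {ε, a, c, d, z}  (via U' U', T)
FIRST(T) = {a, c, d, z}  (via U P)
FOLLOW(U) includes $ since U is the start symbol.
FOLLOW(U): in T→U P, U is followed by P with FIRST {c, d}. Thus FOLLOW(U) = {$, c, d}.
FOLLOW(T): in U→z T z, T is followed by z with FIRST {z}; in U→T, the suffix after T is empty, so FOLLOW(T) ⊇ FOLLOW(U) = {$, c, d}. Thus FOLLOW(T) = {$, c, d, z}.
FOLLOW(P): in T→U P, the suffix after P is empty, so FOLLOW(P) ⊇ FOLLOW(T) = {$, c, d, z}. Thus FOLLOW(P) = {$, c, d, z}.
FOLLOW(U'): in U→U' U' (occurrence 1), U' is followed by U' with FIRST {ε}; in U→U' U' (occurrence 1), the suffix after U' is nullable, so FOLLOW(U') ⊇ FOLLOW(U) = {$, c, d}; in U→U' U' (occurrence 2), the suffix after U' is empty, so FOLLOW(U') ⊇ FOLLOW(U) = {$, c, d}. Thus FOLLOW(U') = {$, c, d}.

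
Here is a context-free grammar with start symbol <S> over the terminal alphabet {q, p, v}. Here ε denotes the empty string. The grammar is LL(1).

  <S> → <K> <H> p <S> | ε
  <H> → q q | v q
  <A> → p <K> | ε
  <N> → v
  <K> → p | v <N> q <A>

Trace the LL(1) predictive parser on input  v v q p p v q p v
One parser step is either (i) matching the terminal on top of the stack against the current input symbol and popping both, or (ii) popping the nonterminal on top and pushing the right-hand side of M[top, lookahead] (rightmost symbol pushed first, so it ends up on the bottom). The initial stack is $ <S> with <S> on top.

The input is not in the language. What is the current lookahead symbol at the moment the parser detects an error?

      Stack                    Input                Action
   1  $ <S>                    v v q p p v q p v $  expand <S> → <K> <H> p <S>
   2  $ <S> p <H> <K>          v v q p p v q p v $  expand <K> → v <N> q <A>
   3  $ <S> p <H> <A> q <N> v  v v q p p v q p v $  match v
   4  $ <S> p <H> <A> q <N>    v q p p v q p v $    expand <N> → v
   5  $ <S> p <H> <A> q v      v q p p v q p v $    match v
   6  $ <S> p <H> <A> q        q p p v q p v $      match q
   7  $ <S> p <H> <A>          p p v q p v $        expand <A> → p <K>
   8  $ <S> p <H> <K> p        p p v q p v $        match p
   9  $ <S> p <H> <K>          p v q p v $          expand <K> → p
  10  $ <S> p <H> p            p v q p v $          match p
  11  $ <S> p <H>              v q p v $            expand <H> → v q
  12  $ <S> p q v              v q p v $            match v
  13  $ <S> p q                q p v $              match q
  14  $ <S> p                  p v $                match p
  15  $ <S>                    v $                  expand <S> → <K> <H> p <S>
  16  $ <S> p <H> <K>          v $                  expand <K> → v <N> q <A>
  17  $ <S> p <H> <A> q <N> v  v $                  match v
  18  $ <S> p <H> <A> q <N>    $                    error: M[<N>, $] is empty

$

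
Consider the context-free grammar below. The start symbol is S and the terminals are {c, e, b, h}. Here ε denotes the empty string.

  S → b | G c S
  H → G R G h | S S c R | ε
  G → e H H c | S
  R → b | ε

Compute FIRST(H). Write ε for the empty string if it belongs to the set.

{ε, b, e}

FIRST(R): from R→b we get {b}; from R→ε we get {ε}. So FIRST(R) = {ε, b}.
FIRST(S): from S→b we get {b}; from S→G c S we get {b, e}. So FIRST(S) = {b, e}.
FIRST(G): from G→e H H c we get {e}; from G→S we get {b, e}. So FIRST(G) = {b, e}.
FIRST(H): from H→G R G h we get {b, e}; from H→S S c R we get {b, e}; from H→ε we get {ε}. So FIRST(H) = {ε, b, e}.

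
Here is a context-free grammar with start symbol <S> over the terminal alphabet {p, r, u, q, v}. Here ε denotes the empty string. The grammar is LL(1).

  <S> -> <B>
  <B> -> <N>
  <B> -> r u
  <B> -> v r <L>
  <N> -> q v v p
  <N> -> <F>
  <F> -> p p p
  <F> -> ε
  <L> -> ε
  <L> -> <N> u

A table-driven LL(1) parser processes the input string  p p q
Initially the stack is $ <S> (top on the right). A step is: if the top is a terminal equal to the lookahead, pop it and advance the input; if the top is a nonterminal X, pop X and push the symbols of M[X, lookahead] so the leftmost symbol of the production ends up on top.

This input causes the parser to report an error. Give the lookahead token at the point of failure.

q

step 1: stack=$ <S>  input=p p q $  — expand <S> -> <B>
step 2: stack=$ <B>  input=p p q $  — expand <B> -> <N>
step 3: stack=$ <N>  input=p p q $  — expand <N> -> <F>
step 4: stack=$ <F>  input=p p q $  — expand <F> -> p p p
step 5: stack=$ p p p  input=p p q $  — match p
step 6: stack=$ p p  input=p q $  — match p
step 7: stack=$ p  input=q $  — error: top is terminal p but lookahead is q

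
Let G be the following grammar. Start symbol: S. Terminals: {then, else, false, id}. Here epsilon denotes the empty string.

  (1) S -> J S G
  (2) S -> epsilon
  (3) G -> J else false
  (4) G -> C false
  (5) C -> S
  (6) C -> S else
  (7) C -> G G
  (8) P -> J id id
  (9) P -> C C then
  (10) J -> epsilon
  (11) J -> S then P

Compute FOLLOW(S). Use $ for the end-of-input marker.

FIRST(S): from S->J S G we get {else, false, then}; from S->epsilon we get {epsilon}. So FIRST(S) = {epsilon, else, false, then}.
FIRST(J): from J->epsilon we get {epsilon}; from J->S then P we get {else, false, then}. So FIRST(J) = {epsilon, else, false, then}.
FIRST(G): from G->J else false we get {else, false, then}; from G->C false we get {else, false, then}. So FIRST(G) = {else, false, then}.
FIRST(C): from C->S we get {epsilon, else, false, then}; from C->S else we get {else, false, then}; from C->G G we get {else, false, then}. So FIRST(C) = {epsilon, else, false, then}.
FIRST(P): from P->J id id we get {else, false, id, then}; from P->C C then we get {else, false, then}. So FIRST(P) = {else, false, id, then}.
FOLLOW(S) includes $ since S is the start symbol.
FOLLOW(C): in G->C false, C is followed by false with FIRST {false}; in P->C C then (occurrence 1), C is followed by C then with FIRST {else, false, then}; in P->C C then (occurrence 2), C is followed by then with FIRST {then}. Thus FOLLOW(C) = {else, false, then}.
FOLLOW(S): in S->J S G, S is followed by G with FIRST {else, false, then}; in C->S, the suffix after S is empty, so FOLLOW(S) ⊇ FOLLOW(C) = {else, false, then}; in C->S else, S is followed by else with FIRST {else}; in J->S then P, S is followed by then P with FIRST {then}. Thus FOLLOW(S) = {$, else, false, then}.
FOLLOW(G): in S->J S G, the suffix after G is empty, so FOLLOW(G) ⊇ FOLLOW(S) = {$, else, false, then}; in C->G G (occurrence 1), G is followed by G with FIRST {else, false, then}; in C->G G (occurrence 2), the suffix after G is empty, so FOLLOW(G) ⊇ FOLLOW(C) = {else, false, then}. Thus FOLLOW(G) = {$, else, false, then}.
FOLLOW(J): in S->J S G, J is followed by S G with FIRST {else, false, then}; in G->J else false, J is followed by else false with FIRST {else}; in P->J id id, J is followed by id id with FIRST {id}. Thus FOLLOW(J) = {else, false, id, then}.
FOLLOW(P): in J->S then P, the suffix after P is empty, so FOLLOW(P) ⊇ FOLLOW(J) = {else, false, id, then}. Thus FOLLOW(P) = {else, false, id, then}.

{$, else, false, then}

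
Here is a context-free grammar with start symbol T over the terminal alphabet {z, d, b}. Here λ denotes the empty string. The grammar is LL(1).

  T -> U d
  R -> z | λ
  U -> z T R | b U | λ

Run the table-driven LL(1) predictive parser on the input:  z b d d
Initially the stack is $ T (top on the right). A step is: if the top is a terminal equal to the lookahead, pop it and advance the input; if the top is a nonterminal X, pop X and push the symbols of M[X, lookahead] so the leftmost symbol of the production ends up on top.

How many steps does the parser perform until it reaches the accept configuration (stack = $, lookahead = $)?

      Stack        Input      Action
   1  $ T          z b d d $  expand T -> U d
   2  $ d U        z b d d $  expand U -> z T R
   3  $ d R T z    z b d d $  match z
   4  $ d R T      b d d $    expand T -> U d
   5  $ d R d U    b d d $    expand U -> b U
   6  $ d R d U b  b d d $    match b
   7  $ d R d U    d d $      expand U -> λ
   8  $ d R d      d d $      match d
   9  $ d R        d $        expand R -> λ
  10  $ d          d $        match d
Accept reached after 10 steps.

10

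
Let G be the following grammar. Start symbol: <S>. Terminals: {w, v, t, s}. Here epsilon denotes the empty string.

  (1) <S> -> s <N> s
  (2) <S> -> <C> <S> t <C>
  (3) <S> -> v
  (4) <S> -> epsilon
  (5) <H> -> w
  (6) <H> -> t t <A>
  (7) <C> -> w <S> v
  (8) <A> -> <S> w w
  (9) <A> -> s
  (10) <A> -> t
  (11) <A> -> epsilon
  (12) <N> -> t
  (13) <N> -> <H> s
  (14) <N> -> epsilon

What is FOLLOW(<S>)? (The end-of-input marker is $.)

FIRST(<H>) = {t, w}
FIRST(<C>) = {w}
FIRST(<S>) = {epsilon, s, v, w}  (via <C> <S> t <C>)
FIRST(<N>) = {epsilon, t, w}  (via <H> s)
FIRST(<A>) = {epsilon, s, t, v, w}  (via <S> w w)
FOLLOW(<S>) includes $ since <S> is the start symbol.
FOLLOW(<S>): in <S>-><C> <S> t <C>, <S> is followed by t <C> with FIRST {t}; in <C>->w <S> v, <S> is followed by v with FIRST {v}; in <A>-><S> w w, <S> is followed by w w with FIRST {w}. Thus FOLLOW(<S>) = {$, t, v, w}.
FOLLOW(<H>): in <N>-><H> s, <H> is followed by s with FIRST {s}. Thus FOLLOW(<H>) = {s}.
FOLLOW(<C>): in <S>-><C> <S> t <C> (occurrence 1), <C> is followed by <S> t <C> with FIRST {s, t, v, w}; in <S>-><C> <S> t <C> (occurrence 2), the suffix after <C> is empty, so FOLLOW(<C>) ⊇ FOLLOW(<S>) = {$, t, v, w}. Thus FOLLOW(<C>) = {$, s, t, v, w}.
FOLLOW(<A>): in <H>->t t <A>, the suffix after <A> is empty, so FOLLOW(<A>) ⊇ FOLLOW(<H>) = {s}. Thus FOLLOW(<A>) = {s}.
FOLLOW(<N>): in <S>->s <N> s, <N> is followed by s with FIRST {s}. Thus FOLLOW(<N>) = {s}.

{$, t, v, w}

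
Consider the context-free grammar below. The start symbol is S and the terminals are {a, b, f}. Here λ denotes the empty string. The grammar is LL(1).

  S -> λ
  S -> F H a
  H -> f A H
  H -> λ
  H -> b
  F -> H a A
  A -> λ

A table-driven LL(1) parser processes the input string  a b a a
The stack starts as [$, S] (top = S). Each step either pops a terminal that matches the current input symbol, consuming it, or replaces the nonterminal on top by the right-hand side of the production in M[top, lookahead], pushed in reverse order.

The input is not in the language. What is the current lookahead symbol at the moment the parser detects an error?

a

     Stack        Input      Action
  1  $ S          a b a a $  expand S -> F H a
  2  $ a H F      a b a a $  expand F -> H a A
  3  $ a H A a H  a b a a $  expand H -> λ
  4  $ a H A a    a b a a $  match a
  5  $ a H A      b a a $    expand A -> λ
  6  $ a H        b a a $    expand H -> b
  7  $ a b        b a a $    match b
  8  $ a          a a $      match a
  9  $            a $        error: stack empty but input remains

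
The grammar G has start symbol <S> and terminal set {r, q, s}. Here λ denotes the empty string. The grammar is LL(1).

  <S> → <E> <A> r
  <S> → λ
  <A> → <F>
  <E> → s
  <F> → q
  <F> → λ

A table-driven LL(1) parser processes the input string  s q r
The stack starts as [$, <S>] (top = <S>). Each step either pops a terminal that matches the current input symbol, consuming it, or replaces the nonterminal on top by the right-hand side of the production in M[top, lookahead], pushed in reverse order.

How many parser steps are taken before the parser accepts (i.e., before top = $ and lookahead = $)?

     Stack        Input    Action
  1  $ <S>        s q r $  expand <S> → <E> <A> r
  2  $ r <A> <E>  s q r $  expand <E> → s
  3  $ r <A> s    s q r $  match s
  4  $ r <A>      q r $    expand <A> → <F>
  5  $ r <F>      q r $    expand <F> → q
  6  $ r q        q r $    match q
  7  $ r          r $      match r
Accept reached after 7 steps.

7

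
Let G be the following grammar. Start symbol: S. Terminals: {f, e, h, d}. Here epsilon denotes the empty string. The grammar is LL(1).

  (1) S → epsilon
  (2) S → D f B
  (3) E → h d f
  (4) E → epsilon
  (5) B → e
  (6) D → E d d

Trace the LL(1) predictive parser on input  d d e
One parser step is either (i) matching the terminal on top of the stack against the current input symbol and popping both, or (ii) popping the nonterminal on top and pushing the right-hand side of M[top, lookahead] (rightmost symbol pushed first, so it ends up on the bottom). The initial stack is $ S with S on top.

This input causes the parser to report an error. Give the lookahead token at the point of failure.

     Stack        Input    Action
  1  $ S          d d e $  expand S → D f B
  2  $ B f D      d d e $  expand D → E d d
  3  $ B f d d E  d d e $  expand E → epsilon
  4  $ B f d d    d d e $  match d
  5  $ B f d      d e $    match d
  6  $ B f        e $      error: top is terminal f but lookahead is e

e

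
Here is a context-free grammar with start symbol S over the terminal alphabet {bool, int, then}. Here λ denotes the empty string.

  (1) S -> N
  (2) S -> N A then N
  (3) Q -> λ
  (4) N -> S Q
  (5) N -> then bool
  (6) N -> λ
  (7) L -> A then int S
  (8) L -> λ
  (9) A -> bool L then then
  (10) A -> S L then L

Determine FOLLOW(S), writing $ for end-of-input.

FIRST(Q): from Q->λ we get {λ}. So FIRST(Q) = {λ}.
FIRST(S): from S->N we get {λ, bool, then}; from S->N A then N we get {bool, then}. So FIRST(S) = {λ, bool, then}.
FIRST(N): from N->S Q we get {λ, bool, then}; from N->then bool we get {then}; from N->λ we get {λ}. So FIRST(N) = {λ, bool, then}.
FIRST(L): from L->A then int S we get {bool, then}; from L->λ we get {λ}. So FIRST(L) = {λ, bool, then}.
FIRST(A): from A->bool L then then we get {bool}; from A->S L then L we get {bool, then}. So FIRST(A) = {bool, then}.
FOLLOW(S) includes $ since S is the start symbol.
FOLLOW(A): in S->N A then N, A is followed by then N with FIRST {then}; in L->A then int S, A is followed by then int S with FIRST {then}. Thus FOLLOW(A) = {then}.
FOLLOW(L): in A->bool L then then, L is followed by then then with FIRST {then}; in A->S L then L (occurrence 1), L is followed by then L with FIRST {then}; in A->S L then L (occurrence 2), the suffix after L is empty, so FOLLOW(L) ⊇ FOLLOW(A) = {then}. Thus FOLLOW(L) = {then}.
FOLLOW(S): in N->S Q, S is followed by Q with FIRST {λ}; in N->S Q, the suffix after S is nullable, so FOLLOW(S) ⊇ FOLLOW(N) = {$, bool, then}; in L->A then int S, the suffix after S is empty, so FOLLOW(S) ⊇ FOLLOW(L) = {then}; in A->S L then L, S is followed by L then L with FIRST {bool, then}. Thus FOLLOW(S) = {$, bool, then}.
FOLLOW(N): in S->N, the suffix after N is empty, so FOLLOW(N) ⊇ FOLLOW(S) = {$, bool, then}; in S->N A then N (occurrence 1), N is followed by A then N with FIRST {bool, then}; in S->N A then N (occurrence 2), the suffix after N is empty, so FOLLOW(N) ⊇ FOLLOW(S) = {$, bool, then}. Thus FOLLOW(N) = {$, bool, then}.
FOLLOW(Q): in N->S Q, the suffix after Q is empty, so FOLLOW(Q) ⊇ FOLLOW(N) = {$, bool, then}. Thus FOLLOW(Q) = {$, bool, then}.

{$, bool, then}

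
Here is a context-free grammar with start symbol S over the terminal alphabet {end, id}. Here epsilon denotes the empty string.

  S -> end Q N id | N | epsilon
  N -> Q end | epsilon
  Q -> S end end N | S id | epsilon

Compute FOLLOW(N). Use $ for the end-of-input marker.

FIRST(S) = {epsilon, end, id}  (via N)
FIRST(Q) = {epsilon, end, id}  (via S end end N, S id)
FIRST(N) = {epsilon, end, id}  (via Q end)
FOLLOW(S) includes $ since S is the start symbol.
FOLLOW(S): in Q->S end end N, S is followed by end end N with FIRST {end}; in Q->S id, S is followed by id with FIRST {id}. Thus FOLLOW(S) = {$, end, id}.
FOLLOW(Q): in S->end Q N id, Q is followed by N id with FIRST {end, id}; in N->Q end, Q is followed by end with FIRST {end}. Thus FOLLOW(Q) = {end, id}.
FOLLOW(N): in S->end Q N id, N is followed by id with FIRST {id}; in S->N, the suffix after N is empty, so FOLLOW(N) ⊇ FOLLOW(S) = {$, end, id}; in Q->S end end N, the suffix after N is empty, so FOLLOW(N) ⊇ FOLLOW(Q) = {end, id}. Thus FOLLOW(N) = {$, end, id}.

{$, end, id}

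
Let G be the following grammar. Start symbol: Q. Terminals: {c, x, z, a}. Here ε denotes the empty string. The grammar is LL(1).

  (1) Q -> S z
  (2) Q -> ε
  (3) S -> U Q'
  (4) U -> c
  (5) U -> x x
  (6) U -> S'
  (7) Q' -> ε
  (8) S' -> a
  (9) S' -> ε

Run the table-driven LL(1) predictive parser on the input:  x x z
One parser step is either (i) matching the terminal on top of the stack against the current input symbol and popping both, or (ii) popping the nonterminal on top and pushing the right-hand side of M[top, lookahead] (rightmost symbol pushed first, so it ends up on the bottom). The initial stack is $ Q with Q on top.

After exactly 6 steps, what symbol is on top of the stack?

z

     Stack       Input    Action
  1  $ Q         x x z $  expand Q -> S z
  2  $ z S       x x z $  expand S -> U Q'
  3  $ z Q' U    x x z $  expand U -> x x
  4  $ z Q' x x  x x z $  match x
  5  $ z Q' x    x z $    match x
  6  $ z Q'      z $      expand Q' -> ε
Stack after step 6: $ z (top = z).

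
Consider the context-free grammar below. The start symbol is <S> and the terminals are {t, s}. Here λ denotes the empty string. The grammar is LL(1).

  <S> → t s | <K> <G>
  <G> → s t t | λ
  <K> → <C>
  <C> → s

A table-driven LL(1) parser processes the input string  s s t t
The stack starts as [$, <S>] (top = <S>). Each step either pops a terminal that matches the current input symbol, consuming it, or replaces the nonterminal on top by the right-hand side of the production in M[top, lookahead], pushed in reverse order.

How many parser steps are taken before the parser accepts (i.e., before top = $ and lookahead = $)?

8

step 1: stack=$ <S>  input=s s t t $  — expand <S> → <K> <G>
step 2: stack=$ <G> <K>  input=s s t t $  — expand <K> → <C>
step 3: stack=$ <G> <C>  input=s s t t $  — expand <C> → s
step 4: stack=$ <G> s  input=s s t t $  — match s
step 5: stack=$ <G>  input=s t t $  — expand <G> → s t t
step 6: stack=$ t t s  input=s t t $  — match s
step 7: stack=$ t t  input=t t $  — match t
step 8: stack=$ t  input=t $  — match t
Accept reached after 8 steps.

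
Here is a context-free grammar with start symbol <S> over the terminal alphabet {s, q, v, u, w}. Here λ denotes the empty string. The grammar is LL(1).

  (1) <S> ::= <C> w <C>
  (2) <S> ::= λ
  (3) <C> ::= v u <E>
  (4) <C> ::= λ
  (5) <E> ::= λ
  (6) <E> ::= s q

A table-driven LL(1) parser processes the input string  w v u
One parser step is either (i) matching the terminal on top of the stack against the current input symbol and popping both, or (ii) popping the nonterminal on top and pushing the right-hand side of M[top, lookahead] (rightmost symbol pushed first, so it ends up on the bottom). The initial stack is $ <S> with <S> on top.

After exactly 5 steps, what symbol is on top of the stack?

step 1: stack=$ <S>  input=w v u $  — expand <S> ::= <C> w <C>
step 2: stack=$ <C> w <C>  input=w v u $  — expand <C> ::= λ
step 3: stack=$ <C> w  input=w v u $  — match w
step 4: stack=$ <C>  input=v u $  — expand <C> ::= v u <E>
step 5: stack=$ <E> u v  input=v u $  — match v
Stack after step 5: $ <E> u (top = u).

u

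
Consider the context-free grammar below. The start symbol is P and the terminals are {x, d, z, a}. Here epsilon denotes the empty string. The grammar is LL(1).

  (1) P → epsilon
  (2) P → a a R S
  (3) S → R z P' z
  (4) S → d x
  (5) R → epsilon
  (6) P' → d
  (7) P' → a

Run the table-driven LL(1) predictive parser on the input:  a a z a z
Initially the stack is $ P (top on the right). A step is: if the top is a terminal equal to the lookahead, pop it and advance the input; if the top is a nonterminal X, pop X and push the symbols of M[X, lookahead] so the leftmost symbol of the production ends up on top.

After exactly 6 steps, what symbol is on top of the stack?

     Stack       Input        Action
  1  $ P         a a z a z $  expand P → a a R S
  2  $ S R a a   a a z a z $  match a
  3  $ S R a     a z a z $    match a
  4  $ S R       z a z $      expand R → epsilon
  5  $ S         z a z $      expand S → R z P' z
  6  $ z P' z R  z a z $      expand R → epsilon
Stack after step 6: $ z P' z (top = z).

z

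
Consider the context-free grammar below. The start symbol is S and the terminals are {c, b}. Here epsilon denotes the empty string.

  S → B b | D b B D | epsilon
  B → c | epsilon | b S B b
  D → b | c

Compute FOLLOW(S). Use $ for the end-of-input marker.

{$, b, c}

FIRST(B) = {epsilon, b, c}
FIRST(D) = {b, c}
FIRST(S) = {epsilon, b, c}  (via B b, D b B D)
FOLLOW(S) includes $ since S is the start symbol.
FOLLOW(S): in B→b S B b, S is followed by B b with FIRST {b, c}. Thus FOLLOW(S) = {$, b, c}.
FOLLOW(B): in S→B b, B is followed by b with FIRST {b}; in S→D b B D, B is followed by D with FIRST {b, c}; in B→b S B b, B is followed by b with FIRST {b}. Thus FOLLOW(B) = {b, c}.
FOLLOW(D): in S→D b B D (occurrence 1), D is followed by b B D with FIRST {b}; in S→D b B D (occurrence 2), the suffix after D is empty, so FOLLOW(D) ⊇ FOLLOW(S) = {$, b, c}. Thus FOLLOW(D) = {$, b, c}.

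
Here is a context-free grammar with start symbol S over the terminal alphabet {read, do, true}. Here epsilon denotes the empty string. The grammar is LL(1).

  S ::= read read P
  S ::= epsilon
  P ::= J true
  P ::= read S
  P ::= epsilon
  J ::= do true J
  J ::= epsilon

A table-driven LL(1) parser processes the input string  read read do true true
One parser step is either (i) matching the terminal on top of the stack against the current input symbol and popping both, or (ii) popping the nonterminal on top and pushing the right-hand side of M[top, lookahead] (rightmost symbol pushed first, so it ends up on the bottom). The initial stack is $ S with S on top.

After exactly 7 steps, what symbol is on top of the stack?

J

step 1: stack=$ S  input=read read do true true $  — expand S ::= read read P
step 2: stack=$ P read read  input=read read do true true $  — match read
step 3: stack=$ P read  input=read do true true $  — match read
step 4: stack=$ P  input=do true true $  — expand P ::= J true
step 5: stack=$ true J  input=do true true $  — expand J ::= do true J
step 6: stack=$ true J true do  input=do true true $  — match do
step 7: stack=$ true J true  input=true true $  — match true
Stack after step 7: $ true J (top = J).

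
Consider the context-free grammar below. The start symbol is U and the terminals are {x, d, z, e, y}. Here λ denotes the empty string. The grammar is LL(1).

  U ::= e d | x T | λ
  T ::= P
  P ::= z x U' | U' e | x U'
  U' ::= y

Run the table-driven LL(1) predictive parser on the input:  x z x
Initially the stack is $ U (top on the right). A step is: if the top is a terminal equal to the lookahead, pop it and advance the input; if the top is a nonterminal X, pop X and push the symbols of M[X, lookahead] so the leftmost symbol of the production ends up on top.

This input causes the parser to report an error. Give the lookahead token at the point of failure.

$

step 1: stack=$ U  input=x z x $  — expand U ::= x T
step 2: stack=$ T x  input=x z x $  — match x
step 3: stack=$ T  input=z x $  — expand T ::= P
step 4: stack=$ P  input=z x $  — expand P ::= z x U'
step 5: stack=$ U' x z  input=z x $  — match z
step 6: stack=$ U' x  input=x $  — match x
step 7: stack=$ U'  input=$  — error: M[U', $] is empty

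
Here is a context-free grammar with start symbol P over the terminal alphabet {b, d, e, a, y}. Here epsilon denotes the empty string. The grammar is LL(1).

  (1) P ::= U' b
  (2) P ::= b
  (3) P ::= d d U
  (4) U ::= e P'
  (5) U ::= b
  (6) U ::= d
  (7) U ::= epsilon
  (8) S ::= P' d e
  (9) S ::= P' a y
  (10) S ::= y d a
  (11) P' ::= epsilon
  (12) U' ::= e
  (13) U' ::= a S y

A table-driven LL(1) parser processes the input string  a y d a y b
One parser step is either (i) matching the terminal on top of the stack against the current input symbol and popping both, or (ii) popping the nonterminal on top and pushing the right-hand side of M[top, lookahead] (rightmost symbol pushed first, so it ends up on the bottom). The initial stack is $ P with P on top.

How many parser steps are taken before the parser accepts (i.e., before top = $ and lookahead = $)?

step 1: stack=$ P  input=a y d a y b $  — expand P ::= U' b
step 2: stack=$ b U'  input=a y d a y b $  — expand U' ::= a S y
step 3: stack=$ b y S a  input=a y d a y b $  — match a
step 4: stack=$ b y S  input=y d a y b $  — expand S ::= y d a
step 5: stack=$ b y a d y  input=y d a y b $  — match y
step 6: stack=$ b y a d  input=d a y b $  — match d
step 7: stack=$ b y a  input=a y b $  — match a
step 8: stack=$ b y  input=y b $  — match y
step 9: stack=$ b  input=b $  — match b
Accept reached after 9 steps.

9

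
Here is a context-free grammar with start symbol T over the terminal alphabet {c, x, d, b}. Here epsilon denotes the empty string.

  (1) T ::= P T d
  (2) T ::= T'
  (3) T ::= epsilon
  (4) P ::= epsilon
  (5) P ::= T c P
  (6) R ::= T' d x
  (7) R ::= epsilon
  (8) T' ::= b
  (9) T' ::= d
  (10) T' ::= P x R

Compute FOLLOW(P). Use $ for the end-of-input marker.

FIRST(T): from T::=P T d we get {b, c, d, x}; from T::=T' we get {b, c, d, x}; from T::=epsilon we get {epsilon}. So FIRST(T) = {epsilon, b, c, d, x}.
FIRST(P): from P::=epsilon we get {epsilon}; from P::=T c P we get {b, c, d, x}. So FIRST(P) = {epsilon, b, c, d, x}.
FIRST(T'): from T'::=b we get {b}; from T'::=d we get {d}; from T'::=P x R we get {b, c, d, x}. So FIRST(T') = {b, c, d, x}.
FIRST(R): from R::=T' d x we get {b, c, d, x}; from R::=epsilon we get {epsilon}. So FIRST(R) = {epsilon, b, c, d, x}.
FOLLOW(T) includes $ since T is the start symbol.
FOLLOW(T): in T::=P T d, T is followed by d with FIRST {d}; in P::=T c P, T is followed by c P with FIRST {c}. Thus FOLLOW(T) = {$, c, d}.
FOLLOW(P): in T::=P T d, P is followed by T d with FIRST {b, c, d, x}; in P::=T c P, the suffix after P is empty (adds nothing new); in T'::=P x R, P is followed by x R with FIRST {x}. Thus FOLLOW(P) = {b, c, d, x}.
FOLLOW(T'): in T::=T', the suffix after T' is empty, so FOLLOW(T') ⊇ FOLLOW(T) = {$, c, d}; in R::=T' d x, T' is followed by d x with FIRST {d}. Thus FOLLOW(T') = {$, c, d}.
FOLLOW(R): in T'::=P x R, the suffix after R is empty, so FOLLOW(R) ⊇ FOLLOW(T') = {$, c, d}. Thus FOLLOW(R) = {$, c, d}.

{b, c, d, x}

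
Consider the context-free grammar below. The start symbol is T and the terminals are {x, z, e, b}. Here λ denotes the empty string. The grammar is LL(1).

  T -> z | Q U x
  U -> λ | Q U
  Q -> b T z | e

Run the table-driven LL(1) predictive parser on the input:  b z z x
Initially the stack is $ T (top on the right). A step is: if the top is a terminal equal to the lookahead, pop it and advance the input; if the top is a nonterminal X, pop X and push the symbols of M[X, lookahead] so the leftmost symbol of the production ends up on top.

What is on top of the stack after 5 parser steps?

     Stack        Input      Action
  1  $ T          b z z x $  expand T -> Q U x
  2  $ x U Q      b z z x $  expand Q -> b T z
  3  $ x U z T b  b z z x $  match b
  4  $ x U z T    z z x $    expand T -> z
  5  $ x U z z    z z x $    match z
Stack after step 5: $ x U z (top = z).

z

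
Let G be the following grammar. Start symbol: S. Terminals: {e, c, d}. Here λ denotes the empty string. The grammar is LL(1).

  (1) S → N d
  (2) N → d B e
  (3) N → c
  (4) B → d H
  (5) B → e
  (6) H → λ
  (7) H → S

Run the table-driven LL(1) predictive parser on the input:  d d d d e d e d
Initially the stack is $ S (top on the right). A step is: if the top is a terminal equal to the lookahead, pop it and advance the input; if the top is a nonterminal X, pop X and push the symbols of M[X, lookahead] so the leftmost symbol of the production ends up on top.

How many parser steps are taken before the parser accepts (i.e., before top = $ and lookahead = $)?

16

step 1: stack=$ S  input=d d d d e d e d $  — expand S → N d
step 2: stack=$ d N  input=d d d d e d e d $  — expand N → d B e
step 3: stack=$ d e B d  input=d d d d e d e d $  — match d
step 4: stack=$ d e B  input=d d d e d e d $  — expand B → d H
step 5: stack=$ d e H d  input=d d d e d e d $  — match d
step 6: stack=$ d e H  input=d d e d e d $  — expand H → S
step 7: stack=$ d e S  input=d d e d e d $  — expand S → N d
step 8: stack=$ d e d N  input=d d e d e d $  — expand N → d B e
step 9: stack=$ d e d e B d  input=d d e d e d $  — match d
step 10: stack=$ d e d e B  input=d e d e d $  — expand B → d H
step 11: stack=$ d e d e H d  input=d e d e d $  — match d
step 12: stack=$ d e d e H  input=e d e d $  — expand H → λ
step 13: stack=$ d e d e  input=e d e d $  — match e
step 14: stack=$ d e d  input=d e d $  — match d
step 15: stack=$ d e  input=e d $  — match e
step 16: stack=$ d  input=d $  — match d
Accept reached after 16 steps.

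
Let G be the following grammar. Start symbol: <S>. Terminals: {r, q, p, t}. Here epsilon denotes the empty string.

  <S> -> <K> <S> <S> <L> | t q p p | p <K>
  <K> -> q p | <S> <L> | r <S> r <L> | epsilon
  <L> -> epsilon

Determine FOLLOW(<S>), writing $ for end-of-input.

{$, p, q, r, t}

FIRST(<L>) = {epsilon}
FIRST(<S>) = {p, q, r, t}  (via <K> <S> <S> <L>)
FIRST(<K>) = {epsilon, p, q, r, t}  (via <S> <L>)
FOLLOW(<S>) includes $ since <S> is the start symbol.
FOLLOW(<S>): in <S>-><K> <S> <S> <L> (occurrence 1), <S> is followed by <S> <L> with FIRST {p, q, r, t}; in <S>-><K> <S> <S> <L> (occurrence 2), <S> is followed by <L> with FIRST {epsilon}; in <S>-><K> <S> <S> <L> (occurrence 2), the suffix after <S> is nullable (adds nothing new); in <K>-><S> <L>, <S> is followed by <L> with FIRST {epsilon}; in <K>-><S> <L>, the suffix after <S> is nullable, so FOLLOW(<S>) ⊇ FOLLOW(<K>) = {$, p, q, r, t}; in <K>->r <S> r <L>, <S> is followed by r <L> with FIRST {r}. Thus FOLLOW(<S>) = {$, p, q, r, t}.
FOLLOW(<K>): in <S>-><K> <S> <S> <L>, <K> is followed by <S> <S> <L> with FIRST {p, q, r, t}; in <S>->p <K>, the suffix after <K> is empty, so FOLLOW(<K>) ⊇ FOLLOW(<S>) = {$, p, q, r, t}. Thus FOLLOW(<K>) = {$, p, q, r, t}.
FOLLOW(<L>): in <S>-><K> <S> <S> <L>, the suffix after <L> is empty, so FOLLOW(<L>) ⊇ FOLLOW(<S>) = {$, p, q, r, t}; in <K>-><S> <L>, the suffix after <L> is empty, so FOLLOW(<L>) ⊇ FOLLOW(<K>) = {$, p, q, r, t}; in <K>->r <S> r <L>, the suffix after <L> is empty, so FOLLOW(<L>) ⊇ FOLLOW(<K>) = {$, p, q, r, t}. Thus FOLLOW(<L>) = {$, p, q, r, t}.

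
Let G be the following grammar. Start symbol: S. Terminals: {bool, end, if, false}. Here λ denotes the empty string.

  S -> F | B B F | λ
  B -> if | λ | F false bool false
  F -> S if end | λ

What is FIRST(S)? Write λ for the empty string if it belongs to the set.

{λ, false, if}

FIRST(S): from S->F we get {λ, false, if}; from S->B B F we get {λ, false, if}; from S->λ we get {λ}. So FIRST(S) = {λ, false, if}.
FIRST(F): from F->S if end we get {false, if}; from F->λ we get {λ}. So FIRST(F) = {λ, false, if}.
FIRST(B): from B->if we get {if}; from B->λ we get {λ}; from B->F false bool false we get {false, if}. So FIRST(B) = {λ, false, if}.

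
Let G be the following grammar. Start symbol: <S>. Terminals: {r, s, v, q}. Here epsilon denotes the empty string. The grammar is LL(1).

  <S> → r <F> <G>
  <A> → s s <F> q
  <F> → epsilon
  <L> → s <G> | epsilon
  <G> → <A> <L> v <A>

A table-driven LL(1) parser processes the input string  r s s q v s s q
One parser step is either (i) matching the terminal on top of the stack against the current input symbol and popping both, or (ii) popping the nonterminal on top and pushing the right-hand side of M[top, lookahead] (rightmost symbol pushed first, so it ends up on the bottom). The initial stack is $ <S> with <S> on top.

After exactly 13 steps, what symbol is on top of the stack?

      Stack                  Input              Action
   1  $ <S>                  r s s q v s s q $  expand <S> → r <F> <G>
   2  $ <G> <F> r            r s s q v s s q $  match r
   3  $ <G> <F>              s s q v s s q $    expand <F> → epsilon
   4  $ <G>                  s s q v s s q $    expand <G> → <A> <L> v <A>
   5  $ <A> v <L> <A>        s s q v s s q $    expand <A> → s s <F> q
   6  $ <A> v <L> q <F> s s  s s q v s s q $    match s
   7  $ <A> v <L> q <F> s    s q v s s q $      match s
   8  $ <A> v <L> q <F>      q v s s q $        expand <F> → epsilon
   9  $ <A> v <L> q          q v s s q $        match q
  10  $ <A> v <L>            v s s q $          expand <L> → epsilon
  11  $ <A> v                v s s q $          match v
  12  $ <A>                  s s q $            expand <A> → s s <F> q
  13  $ q <F> s s            s s q $            match s
Stack after step 13: $ q <F> s (top = s).

s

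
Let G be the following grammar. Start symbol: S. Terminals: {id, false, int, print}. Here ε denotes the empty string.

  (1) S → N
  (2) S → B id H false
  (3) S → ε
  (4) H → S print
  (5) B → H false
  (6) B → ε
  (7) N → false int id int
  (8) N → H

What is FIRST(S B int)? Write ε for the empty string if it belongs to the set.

FIRST(S) = {ε, false, id, print}  (via N, B id H false)
FIRST(H) = {false, id, print}  (via S print)
FIRST(B) = {ε, false, id, print}  (via H false)
FIRST(N) = {false, id, print}  (via H)
FIRST(S B int): take FIRST of each symbol in turn, carrying on past any symbol whose FIRST contains ε; result {false, id, int, print}.

{false, id, int, print}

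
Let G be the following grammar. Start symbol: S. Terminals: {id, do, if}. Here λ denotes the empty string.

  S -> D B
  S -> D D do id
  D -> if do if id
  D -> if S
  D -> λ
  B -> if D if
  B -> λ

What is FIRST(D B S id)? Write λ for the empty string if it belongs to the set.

{do, id, if}

FIRST(D) = {λ, if}
FIRST(B) = {λ, if}
FIRST(S) = {λ, do, if}  (via D B, D D do id)
FIRST(D B S id): take FIRST of each symbol in turn, carrying on past any symbol whose FIRST contains λ; result {do, id, if}.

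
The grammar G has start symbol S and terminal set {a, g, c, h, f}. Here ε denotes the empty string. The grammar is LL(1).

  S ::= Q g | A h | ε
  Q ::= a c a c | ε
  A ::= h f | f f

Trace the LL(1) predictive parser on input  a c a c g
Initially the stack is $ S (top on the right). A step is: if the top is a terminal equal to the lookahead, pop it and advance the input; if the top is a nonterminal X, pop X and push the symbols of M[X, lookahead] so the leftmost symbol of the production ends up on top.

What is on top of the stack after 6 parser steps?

g

     Stack        Input        Action
  1  $ S          a c a c g $  expand S ::= Q g
  2  $ g Q        a c a c g $  expand Q ::= a c a c
  3  $ g c a c a  a c a c g $  match a
  4  $ g c a c    c a c g $    match c
  5  $ g c a      a c g $      match a
  6  $ g c        c g $        match c
Stack after step 6: $ g (top = g).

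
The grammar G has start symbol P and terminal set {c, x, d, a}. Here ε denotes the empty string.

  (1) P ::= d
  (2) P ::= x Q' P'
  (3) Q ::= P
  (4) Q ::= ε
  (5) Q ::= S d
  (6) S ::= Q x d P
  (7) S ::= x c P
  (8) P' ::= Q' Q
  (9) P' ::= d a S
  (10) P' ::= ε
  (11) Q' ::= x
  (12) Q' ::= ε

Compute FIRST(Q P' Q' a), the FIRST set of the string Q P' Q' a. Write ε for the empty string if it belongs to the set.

FIRST(P): from P::=d we get {d}; from P::=x Q' P' we get {x}. So FIRST(P) = {d, x}.
FIRST(Q'): from Q'::=x we get {x}; from Q'::=ε we get {ε}. So FIRST(Q') = {ε, x}.
FIRST(Q): from Q::=P we get {d, x}; from Q::=ε we get {ε}; from Q::=S d we get {d, x}. So FIRST(Q) = {ε, d, x}.
FIRST(S): from S::=Q x d P we get {d, x}; from S::=x c P we get {x}. So FIRST(S) = {d, x}.
FIRST(P'): from P'::=Q' Q we get {ε, d, x}; from P'::=d a S we get {d}; from P'::=ε we get {ε}. So FIRST(P') = {ε, d, x}.
FIRST(Q P' Q' a): take FIRST of each symbol in turn, carrying on past any symbol whose FIRST contains ε; result {a, d, x}.

{a, d, x}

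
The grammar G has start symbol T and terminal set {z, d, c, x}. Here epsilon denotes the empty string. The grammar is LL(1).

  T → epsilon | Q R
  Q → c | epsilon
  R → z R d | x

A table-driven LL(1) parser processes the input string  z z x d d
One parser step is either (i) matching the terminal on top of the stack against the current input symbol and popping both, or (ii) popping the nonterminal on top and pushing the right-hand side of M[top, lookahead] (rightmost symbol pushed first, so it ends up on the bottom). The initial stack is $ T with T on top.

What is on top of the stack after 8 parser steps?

step 1: stack=$ T  input=z z x d d $  — expand T → Q R
step 2: stack=$ R Q  input=z z x d d $  — expand Q → epsilon
step 3: stack=$ R  input=z z x d d $  — expand R → z R d
step 4: stack=$ d R z  input=z z x d d $  — match z
step 5: stack=$ d R  input=z x d d $  — expand R → z R d
step 6: stack=$ d d R z  input=z x d d $  — match z
step 7: stack=$ d d R  input=x d d $  — expand R → x
step 8: stack=$ d d x  input=x d d $  — match x
Stack after step 8: $ d d (top = d).

d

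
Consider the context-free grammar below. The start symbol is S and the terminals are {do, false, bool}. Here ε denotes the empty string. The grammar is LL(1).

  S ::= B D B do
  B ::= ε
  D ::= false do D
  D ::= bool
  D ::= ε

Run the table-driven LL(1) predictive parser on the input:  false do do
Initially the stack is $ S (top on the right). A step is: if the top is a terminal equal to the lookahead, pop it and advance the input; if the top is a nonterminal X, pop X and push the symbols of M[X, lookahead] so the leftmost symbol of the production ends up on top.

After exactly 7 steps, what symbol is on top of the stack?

step 1: stack=$ S  input=false do do $  — expand S ::= B D B do
step 2: stack=$ do B D B  input=false do do $  — expand B ::= ε
step 3: stack=$ do B D  input=false do do $  — expand D ::= false do D
step 4: stack=$ do B D do false  input=false do do $  — match false
step 5: stack=$ do B D do  input=do do $  — match do
step 6: stack=$ do B D  input=do $  — expand D ::= ε
step 7: stack=$ do B  input=do $  — expand B ::= ε
Stack after step 7: $ do (top = do).

do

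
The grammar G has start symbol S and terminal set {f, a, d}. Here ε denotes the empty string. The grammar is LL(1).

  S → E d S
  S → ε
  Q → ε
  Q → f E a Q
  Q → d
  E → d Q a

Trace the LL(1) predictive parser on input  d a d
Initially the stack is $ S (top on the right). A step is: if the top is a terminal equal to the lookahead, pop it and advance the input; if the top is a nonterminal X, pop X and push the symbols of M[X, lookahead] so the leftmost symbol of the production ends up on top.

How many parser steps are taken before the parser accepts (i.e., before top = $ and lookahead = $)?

7

step 1: stack=$ S  input=d a d $  — expand S → E d S
step 2: stack=$ S d E  input=d a d $  — expand E → d Q a
step 3: stack=$ S d a Q d  input=d a d $  — match d
step 4: stack=$ S d a Q  input=a d $  — expand Q → ε
step 5: stack=$ S d a  input=a d $  — match a
step 6: stack=$ S d  input=d $  — match d
step 7: stack=$ S  input=$  — expand S → ε
Accept reached after 7 steps.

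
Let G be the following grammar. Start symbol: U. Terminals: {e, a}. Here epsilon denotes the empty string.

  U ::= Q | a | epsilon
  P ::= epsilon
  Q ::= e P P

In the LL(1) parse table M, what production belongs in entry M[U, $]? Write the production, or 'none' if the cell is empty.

FIRST(P): from P::=epsilon we get {epsilon}. So FIRST(P) = {epsilon}.
FIRST(Q): from Q::=e P P we get {e}. So FIRST(Q) = {e}.
FIRST(U): from U::=Q we get {e}; from U::=a we get {a}; from U::=epsilon we get {epsilon}. So FIRST(U) = {epsilon, a, e}.
FOLLOW(U) includes $ since U is the start symbol.
FOLLOW(U): U appears on no right-hand side. Thus FOLLOW(U) = {$}.
For U ::= Q: FIRST(Q) = {e}, so it goes in M[U, t] for t ∈ {e}.
For U ::= a: FIRST(a) = {a}, so it goes in M[U, t] for t ∈ {a}.
For U ::= epsilon: FIRST(epsilon) = {epsilon}, so it goes in M[U, t] for t ∈ {}; since epsilon ∈ FIRST, also for every t ∈ FOLLOW(U) = {$}.

U ::= epsilon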